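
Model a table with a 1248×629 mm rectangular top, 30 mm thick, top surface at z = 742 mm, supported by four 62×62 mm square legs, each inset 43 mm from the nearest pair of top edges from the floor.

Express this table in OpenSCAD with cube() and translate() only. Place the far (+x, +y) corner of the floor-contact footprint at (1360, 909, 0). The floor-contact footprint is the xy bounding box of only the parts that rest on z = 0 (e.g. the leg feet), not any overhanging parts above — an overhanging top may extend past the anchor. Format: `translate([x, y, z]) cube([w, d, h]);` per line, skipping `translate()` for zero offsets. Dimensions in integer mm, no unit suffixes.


// leg_h = 742 - 30 = 712
translate([155, 323, 712]) cube([1248, 629, 30]);
translate([198, 366, 0]) cube([62, 62, 712]);
translate([1298, 366, 0]) cube([62, 62, 712]);
translate([198, 847, 0]) cube([62, 62, 712]);
translate([1298, 847, 0]) cube([62, 62, 712]);


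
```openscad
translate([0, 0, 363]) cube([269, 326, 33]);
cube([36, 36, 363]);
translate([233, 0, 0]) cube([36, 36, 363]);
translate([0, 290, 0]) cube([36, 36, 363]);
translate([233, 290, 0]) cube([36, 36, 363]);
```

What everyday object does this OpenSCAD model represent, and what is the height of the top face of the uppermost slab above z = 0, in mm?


A stool. The seat height is 396 mm.

A 269×326×33 slab at z = 363 on four corner posts — a stool. The seat top is 363 + 33 = 396 mm.


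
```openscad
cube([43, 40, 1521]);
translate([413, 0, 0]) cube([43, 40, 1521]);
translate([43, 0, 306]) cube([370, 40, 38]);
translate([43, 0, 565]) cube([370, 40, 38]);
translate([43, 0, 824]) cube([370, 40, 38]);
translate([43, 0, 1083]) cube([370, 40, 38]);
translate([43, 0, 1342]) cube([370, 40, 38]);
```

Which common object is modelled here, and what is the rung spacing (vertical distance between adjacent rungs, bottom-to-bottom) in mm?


A ladder. The rung spacing is 259 mm.

Two tall 43×40 posts with 5 short bars between them — a ladder. Adjacent rungs sit at z = 306 and z = 565, so the spacing is 565 − 306 = 259 mm.


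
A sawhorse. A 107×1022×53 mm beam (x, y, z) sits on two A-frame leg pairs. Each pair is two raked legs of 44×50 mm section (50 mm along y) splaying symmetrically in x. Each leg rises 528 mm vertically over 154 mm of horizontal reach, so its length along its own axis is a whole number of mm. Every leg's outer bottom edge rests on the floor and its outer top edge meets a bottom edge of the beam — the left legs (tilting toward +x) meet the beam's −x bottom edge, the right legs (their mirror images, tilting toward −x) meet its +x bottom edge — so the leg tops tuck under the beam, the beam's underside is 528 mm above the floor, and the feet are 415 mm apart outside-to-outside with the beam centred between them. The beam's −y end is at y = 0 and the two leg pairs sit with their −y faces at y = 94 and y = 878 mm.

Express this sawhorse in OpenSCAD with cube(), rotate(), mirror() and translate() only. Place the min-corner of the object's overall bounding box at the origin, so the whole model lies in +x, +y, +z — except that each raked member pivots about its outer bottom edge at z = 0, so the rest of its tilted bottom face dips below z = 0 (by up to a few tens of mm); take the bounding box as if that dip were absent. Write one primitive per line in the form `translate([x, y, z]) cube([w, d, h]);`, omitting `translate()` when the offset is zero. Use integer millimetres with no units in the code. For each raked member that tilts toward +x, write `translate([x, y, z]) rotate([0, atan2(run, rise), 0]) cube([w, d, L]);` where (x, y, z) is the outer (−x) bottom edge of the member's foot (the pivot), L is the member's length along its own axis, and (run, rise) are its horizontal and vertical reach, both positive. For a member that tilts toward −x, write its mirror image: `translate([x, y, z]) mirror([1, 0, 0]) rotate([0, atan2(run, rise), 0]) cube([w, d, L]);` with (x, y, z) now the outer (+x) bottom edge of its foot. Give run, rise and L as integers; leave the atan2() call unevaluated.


translate([154, 0, 528]) cube([107, 1022, 53]);
translate([0, 94, 0]) rotate([0, atan2(154, 528), 0]) cube([44, 50, 550]);
translate([415, 94, 0]) mirror([1, 0, 0]) rotate([0, atan2(154, 528), 0]) cube([44, 50, 550]);
translate([0, 878, 0]) rotate([0, atan2(154, 528), 0]) cube([44, 50, 550]);
translate([415, 878, 0]) mirror([1, 0, 0]) rotate([0, atan2(154, 528), 0]) cube([44, 50, 550]);


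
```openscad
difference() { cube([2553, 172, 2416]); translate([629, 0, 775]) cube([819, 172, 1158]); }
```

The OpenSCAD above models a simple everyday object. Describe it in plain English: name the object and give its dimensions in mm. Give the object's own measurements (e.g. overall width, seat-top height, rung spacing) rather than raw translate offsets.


A wall 2553 mm long (x), 172 mm thick (y), 2416 mm tall, with a rectangular window opening cut through it. The opening is 819 mm wide and 1158 mm tall; its sill is at z = 775 mm and its near (−x) edge is 629 mm from the wall's −x end. The opening passes through the full wall thickness.


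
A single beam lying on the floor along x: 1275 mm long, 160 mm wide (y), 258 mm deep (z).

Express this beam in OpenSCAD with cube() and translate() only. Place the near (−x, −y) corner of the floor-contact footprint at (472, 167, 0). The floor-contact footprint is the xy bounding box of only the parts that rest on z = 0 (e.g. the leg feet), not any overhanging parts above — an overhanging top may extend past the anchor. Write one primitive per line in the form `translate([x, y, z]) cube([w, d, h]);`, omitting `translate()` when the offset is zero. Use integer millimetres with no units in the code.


translate([472, 167, 0]) cube([1275, 160, 258]);


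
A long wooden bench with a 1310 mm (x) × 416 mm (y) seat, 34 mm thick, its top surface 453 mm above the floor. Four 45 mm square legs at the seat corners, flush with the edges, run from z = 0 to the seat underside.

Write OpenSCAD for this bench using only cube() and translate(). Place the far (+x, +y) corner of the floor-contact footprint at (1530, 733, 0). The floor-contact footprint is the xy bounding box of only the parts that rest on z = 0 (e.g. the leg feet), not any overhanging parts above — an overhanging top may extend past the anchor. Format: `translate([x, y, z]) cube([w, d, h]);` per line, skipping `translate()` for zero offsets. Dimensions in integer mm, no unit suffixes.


// leg_h = 453 − 34 = 419
translate([220, 317, 419]) cube([1310, 416, 34]);
translate([220, 317, 0]) cube([45, 45, 419]);
translate([220, 688, 0]) cube([45, 45, 419]);
translate([1485, 317, 0]) cube([45, 45, 419]);
translate([1485, 688, 0]) cube([45, 45, 419]);


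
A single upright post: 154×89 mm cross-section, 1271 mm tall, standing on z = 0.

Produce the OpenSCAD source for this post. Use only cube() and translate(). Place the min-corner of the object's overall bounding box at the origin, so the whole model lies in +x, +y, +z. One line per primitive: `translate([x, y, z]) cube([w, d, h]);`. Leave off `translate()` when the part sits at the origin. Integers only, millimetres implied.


cube([154, 89, 1271]);


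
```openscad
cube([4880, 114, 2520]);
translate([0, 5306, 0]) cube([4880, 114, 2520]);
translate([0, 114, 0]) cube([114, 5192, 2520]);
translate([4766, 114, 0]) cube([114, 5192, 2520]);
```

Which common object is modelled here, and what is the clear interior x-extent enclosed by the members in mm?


A house (or room) frame. The interior width is 4652 mm.

Four 2520 mm walls enclosing a rectangle with no floor or roof — a room or house frame. Outside width is 4880 mm and wall thickness is 114 mm, so the interior width is 4880 − 2 × 114 = 4652 mm.


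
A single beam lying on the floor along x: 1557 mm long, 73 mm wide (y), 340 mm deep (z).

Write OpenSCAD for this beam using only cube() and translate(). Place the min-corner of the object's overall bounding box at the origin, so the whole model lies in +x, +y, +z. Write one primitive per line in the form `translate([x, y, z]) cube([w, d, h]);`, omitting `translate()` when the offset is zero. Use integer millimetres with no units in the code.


cube([1557, 73, 340]);


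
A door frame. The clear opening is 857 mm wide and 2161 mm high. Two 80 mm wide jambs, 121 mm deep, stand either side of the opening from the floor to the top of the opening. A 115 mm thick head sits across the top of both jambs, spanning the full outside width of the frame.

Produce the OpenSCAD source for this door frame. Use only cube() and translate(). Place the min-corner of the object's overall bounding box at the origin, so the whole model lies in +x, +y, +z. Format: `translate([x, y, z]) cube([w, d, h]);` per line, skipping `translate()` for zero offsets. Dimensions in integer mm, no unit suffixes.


cube([80, 121, 2161]);
translate([937, 0, 0]) cube([80, 121, 2161]);
translate([0, 0, 2161]) cube([1017, 121, 115]);


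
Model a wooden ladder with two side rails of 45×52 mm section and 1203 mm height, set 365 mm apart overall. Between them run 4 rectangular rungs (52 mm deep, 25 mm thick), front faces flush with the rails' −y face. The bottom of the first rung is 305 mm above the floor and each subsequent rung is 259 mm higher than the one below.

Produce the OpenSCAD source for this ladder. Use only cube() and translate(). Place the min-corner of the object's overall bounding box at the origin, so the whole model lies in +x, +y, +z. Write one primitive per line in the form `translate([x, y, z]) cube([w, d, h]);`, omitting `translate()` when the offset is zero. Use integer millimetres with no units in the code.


cube([45, 52, 1203]);
translate([320, 0, 0]) cube([45, 52, 1203]);
translate([45, 0, 305]) cube([275, 52, 25]);
translate([45, 0, 564]) cube([275, 52, 25]);
translate([45, 0, 823]) cube([275, 52, 25]);
translate([45, 0, 1082]) cube([275, 52, 25]);


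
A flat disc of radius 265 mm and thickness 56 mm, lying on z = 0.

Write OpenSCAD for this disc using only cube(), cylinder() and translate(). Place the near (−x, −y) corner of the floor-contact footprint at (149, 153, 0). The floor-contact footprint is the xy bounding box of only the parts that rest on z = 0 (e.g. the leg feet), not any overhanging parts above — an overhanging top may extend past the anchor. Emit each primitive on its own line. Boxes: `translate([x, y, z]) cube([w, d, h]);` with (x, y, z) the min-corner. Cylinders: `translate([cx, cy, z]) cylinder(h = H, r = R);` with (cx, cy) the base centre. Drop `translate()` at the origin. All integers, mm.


translate([414, 418, 0]) cylinder(h = 56, r = 265);


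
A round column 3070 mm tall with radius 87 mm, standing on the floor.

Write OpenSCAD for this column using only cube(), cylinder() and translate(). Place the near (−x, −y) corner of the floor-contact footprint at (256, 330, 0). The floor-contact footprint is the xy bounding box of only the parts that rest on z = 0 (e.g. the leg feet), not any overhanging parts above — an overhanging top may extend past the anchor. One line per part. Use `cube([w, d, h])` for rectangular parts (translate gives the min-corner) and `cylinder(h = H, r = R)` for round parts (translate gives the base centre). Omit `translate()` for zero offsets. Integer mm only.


translate([343, 417, 0]) cylinder(h = 3070, r = 87);


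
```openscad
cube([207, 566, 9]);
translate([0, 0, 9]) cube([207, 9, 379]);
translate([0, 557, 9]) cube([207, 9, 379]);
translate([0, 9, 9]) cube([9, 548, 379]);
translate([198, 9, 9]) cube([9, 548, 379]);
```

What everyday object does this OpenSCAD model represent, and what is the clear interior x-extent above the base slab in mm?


An open box. The internal width is 189 mm.

A 207×566 base slab with four walls standing on it — an open box. The base is 207 mm wide and the walls are 9 mm thick, so the internal width is 207 − 2 × 9 = 189 mm.


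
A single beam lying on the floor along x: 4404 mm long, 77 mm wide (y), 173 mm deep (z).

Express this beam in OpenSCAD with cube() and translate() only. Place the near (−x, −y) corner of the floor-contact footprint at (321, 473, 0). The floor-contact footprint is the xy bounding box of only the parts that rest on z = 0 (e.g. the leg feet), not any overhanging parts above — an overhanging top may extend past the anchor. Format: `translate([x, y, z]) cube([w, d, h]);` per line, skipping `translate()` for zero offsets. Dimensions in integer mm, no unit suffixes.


translate([321, 473, 0]) cube([4404, 77, 173]);


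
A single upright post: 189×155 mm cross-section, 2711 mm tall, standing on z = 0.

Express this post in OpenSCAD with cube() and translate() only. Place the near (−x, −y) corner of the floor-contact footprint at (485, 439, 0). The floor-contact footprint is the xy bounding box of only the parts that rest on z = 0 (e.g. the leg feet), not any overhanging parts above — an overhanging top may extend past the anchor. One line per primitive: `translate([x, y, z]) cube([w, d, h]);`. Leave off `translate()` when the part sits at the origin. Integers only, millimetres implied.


translate([485, 439, 0]) cube([189, 155, 2711]);


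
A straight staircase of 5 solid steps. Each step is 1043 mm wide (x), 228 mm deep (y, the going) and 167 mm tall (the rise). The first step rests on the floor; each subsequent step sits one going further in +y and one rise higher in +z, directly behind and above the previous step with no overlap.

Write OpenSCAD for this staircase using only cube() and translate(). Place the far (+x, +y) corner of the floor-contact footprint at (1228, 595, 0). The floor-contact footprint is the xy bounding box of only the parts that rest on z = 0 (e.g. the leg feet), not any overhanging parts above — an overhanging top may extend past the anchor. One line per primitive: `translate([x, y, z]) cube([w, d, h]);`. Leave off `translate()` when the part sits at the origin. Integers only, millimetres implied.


translate([185, 367, 0]) cube([1043, 228, 167]);
translate([185, 595, 167]) cube([1043, 228, 167]);
translate([185, 823, 334]) cube([1043, 228, 167]);
translate([185, 1051, 501]) cube([1043, 228, 167]);
translate([185, 1279, 668]) cube([1043, 228, 167]);


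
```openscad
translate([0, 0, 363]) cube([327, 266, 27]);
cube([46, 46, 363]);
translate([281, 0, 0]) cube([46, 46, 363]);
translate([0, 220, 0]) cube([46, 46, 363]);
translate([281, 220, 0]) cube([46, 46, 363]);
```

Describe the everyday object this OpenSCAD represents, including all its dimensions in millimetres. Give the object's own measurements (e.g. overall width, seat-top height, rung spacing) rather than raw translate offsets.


A simple wooden stool: a rectangular seat 327 mm (x) by 266 mm (y), 27 mm thick, top face at z = 390 mm, on four square legs, each 46×46 mm in cross-section. The legs rest on z = 0, each flush with a corner of the seat.


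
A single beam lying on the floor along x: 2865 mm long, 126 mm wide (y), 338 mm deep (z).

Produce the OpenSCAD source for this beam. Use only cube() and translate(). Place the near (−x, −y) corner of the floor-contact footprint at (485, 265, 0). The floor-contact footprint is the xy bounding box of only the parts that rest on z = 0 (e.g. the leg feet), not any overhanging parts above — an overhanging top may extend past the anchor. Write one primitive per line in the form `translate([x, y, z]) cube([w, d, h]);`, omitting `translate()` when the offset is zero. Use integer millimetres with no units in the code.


translate([485, 265, 0]) cube([2865, 126, 338]);


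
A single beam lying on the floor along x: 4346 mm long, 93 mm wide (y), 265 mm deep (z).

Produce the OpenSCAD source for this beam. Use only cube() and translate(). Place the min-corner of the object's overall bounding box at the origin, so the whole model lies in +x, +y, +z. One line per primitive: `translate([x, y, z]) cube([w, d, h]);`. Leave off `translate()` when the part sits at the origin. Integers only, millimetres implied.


cube([4346, 93, 265]);


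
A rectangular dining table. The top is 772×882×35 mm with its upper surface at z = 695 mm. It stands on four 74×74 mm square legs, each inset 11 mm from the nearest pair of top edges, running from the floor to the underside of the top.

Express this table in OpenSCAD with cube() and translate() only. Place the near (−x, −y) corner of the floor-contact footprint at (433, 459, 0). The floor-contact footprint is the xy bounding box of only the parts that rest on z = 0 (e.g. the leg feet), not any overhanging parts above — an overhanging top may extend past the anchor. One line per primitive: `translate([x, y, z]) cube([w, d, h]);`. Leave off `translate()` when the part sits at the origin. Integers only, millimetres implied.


translate([422, 448, 660]) cube([772, 882, 35]);
translate([433, 459, 0]) cube([74, 74, 660]);
translate([1109, 459, 0]) cube([74, 74, 660]);
translate([433, 1245, 0]) cube([74, 74, 660]);
translate([1109, 1245, 0]) cube([74, 74, 660]);


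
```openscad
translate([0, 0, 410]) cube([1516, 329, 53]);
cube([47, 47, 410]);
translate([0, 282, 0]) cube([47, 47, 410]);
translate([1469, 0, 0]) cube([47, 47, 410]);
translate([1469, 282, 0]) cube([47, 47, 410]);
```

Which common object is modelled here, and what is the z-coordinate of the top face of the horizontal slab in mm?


A bench. The seat-top height is 463 mm.

A long slab on four corner posts — a bench. The slab sits at z = 410 with thickness 53, so the top is 410 + 53 = 463 mm.


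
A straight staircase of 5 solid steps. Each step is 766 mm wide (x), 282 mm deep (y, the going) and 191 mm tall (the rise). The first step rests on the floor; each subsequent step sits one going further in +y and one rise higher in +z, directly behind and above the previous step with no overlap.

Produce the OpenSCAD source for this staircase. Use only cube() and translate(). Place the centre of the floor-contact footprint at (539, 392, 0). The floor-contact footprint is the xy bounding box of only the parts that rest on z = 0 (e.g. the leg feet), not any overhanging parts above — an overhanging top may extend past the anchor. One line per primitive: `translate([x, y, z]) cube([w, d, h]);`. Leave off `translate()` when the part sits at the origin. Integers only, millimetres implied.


translate([156, 251, 0]) cube([766, 282, 191]);
translate([156, 533, 191]) cube([766, 282, 191]);
translate([156, 815, 382]) cube([766, 282, 191]);
translate([156, 1097, 573]) cube([766, 282, 191]);
translate([156, 1379, 764]) cube([766, 282, 191]);


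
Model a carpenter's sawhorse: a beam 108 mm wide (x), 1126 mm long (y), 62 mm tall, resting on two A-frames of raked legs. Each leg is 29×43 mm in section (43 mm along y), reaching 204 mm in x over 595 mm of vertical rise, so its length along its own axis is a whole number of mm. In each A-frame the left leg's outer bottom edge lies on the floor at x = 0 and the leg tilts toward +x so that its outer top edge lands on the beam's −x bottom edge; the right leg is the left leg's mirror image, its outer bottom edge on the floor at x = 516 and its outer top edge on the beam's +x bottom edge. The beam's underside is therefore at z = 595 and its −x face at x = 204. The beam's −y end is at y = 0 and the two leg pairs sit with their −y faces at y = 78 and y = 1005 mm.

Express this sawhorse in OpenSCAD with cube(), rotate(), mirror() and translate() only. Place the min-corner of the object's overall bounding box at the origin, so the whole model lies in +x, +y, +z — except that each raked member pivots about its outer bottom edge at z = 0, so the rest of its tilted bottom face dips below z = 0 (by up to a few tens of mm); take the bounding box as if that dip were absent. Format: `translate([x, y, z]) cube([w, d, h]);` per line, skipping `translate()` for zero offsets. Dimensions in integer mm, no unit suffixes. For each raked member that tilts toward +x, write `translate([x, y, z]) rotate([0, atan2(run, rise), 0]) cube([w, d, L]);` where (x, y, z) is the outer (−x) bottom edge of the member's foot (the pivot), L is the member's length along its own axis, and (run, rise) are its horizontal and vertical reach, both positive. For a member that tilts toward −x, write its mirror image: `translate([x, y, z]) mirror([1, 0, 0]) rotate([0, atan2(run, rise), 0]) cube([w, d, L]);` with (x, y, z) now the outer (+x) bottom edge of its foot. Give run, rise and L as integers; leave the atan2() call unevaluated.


translate([204, 0, 595]) cube([108, 1126, 62]);
translate([0, 78, 0]) rotate([0, atan2(204, 595), 0]) cube([29, 43, 629]);
translate([516, 78, 0]) mirror([1, 0, 0]) rotate([0, atan2(204, 595), 0]) cube([29, 43, 629]);
translate([0, 1005, 0]) rotate([0, atan2(204, 595), 0]) cube([29, 43, 629]);
translate([516, 1005, 0]) mirror([1, 0, 0]) rotate([0, atan2(204, 595), 0]) cube([29, 43, 629]);


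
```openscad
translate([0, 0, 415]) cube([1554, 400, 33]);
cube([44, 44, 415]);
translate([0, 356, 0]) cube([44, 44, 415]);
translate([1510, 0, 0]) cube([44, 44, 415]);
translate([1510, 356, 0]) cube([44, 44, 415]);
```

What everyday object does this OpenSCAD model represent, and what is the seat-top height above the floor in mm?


A bench. The seat-top height is 448 mm.

A long slab on four corner posts — a bench. The slab sits at z = 415 with thickness 33, so the top is 415 + 33 = 448 mm.


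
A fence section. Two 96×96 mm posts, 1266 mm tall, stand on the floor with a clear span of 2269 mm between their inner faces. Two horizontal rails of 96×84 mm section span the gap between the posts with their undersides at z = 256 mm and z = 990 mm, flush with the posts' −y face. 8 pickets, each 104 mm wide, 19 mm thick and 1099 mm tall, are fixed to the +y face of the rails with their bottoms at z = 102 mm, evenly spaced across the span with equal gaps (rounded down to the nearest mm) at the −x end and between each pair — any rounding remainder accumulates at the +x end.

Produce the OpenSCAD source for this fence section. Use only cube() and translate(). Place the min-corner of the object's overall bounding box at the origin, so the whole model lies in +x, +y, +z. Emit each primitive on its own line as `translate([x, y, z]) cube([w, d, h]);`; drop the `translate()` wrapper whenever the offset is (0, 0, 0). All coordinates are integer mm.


cube([96, 96, 1266]);
translate([2365, 0, 0]) cube([96, 96, 1266]);
translate([96, 0, 256]) cube([2269, 96, 84]);
translate([96, 0, 990]) cube([2269, 96, 84]);
translate([255, 96, 102]) cube([104, 19, 1099]);
translate([518, 96, 102]) cube([104, 19, 1099]);
translate([781, 96, 102]) cube([104, 19, 1099]);
translate([1044, 96, 102]) cube([104, 19, 1099]);
translate([1307, 96, 102]) cube([104, 19, 1099]);
translate([1570, 96, 102]) cube([104, 19, 1099]);
translate([1833, 96, 102]) cube([104, 19, 1099]);
translate([2096, 96, 102]) cube([104, 19, 1099]);


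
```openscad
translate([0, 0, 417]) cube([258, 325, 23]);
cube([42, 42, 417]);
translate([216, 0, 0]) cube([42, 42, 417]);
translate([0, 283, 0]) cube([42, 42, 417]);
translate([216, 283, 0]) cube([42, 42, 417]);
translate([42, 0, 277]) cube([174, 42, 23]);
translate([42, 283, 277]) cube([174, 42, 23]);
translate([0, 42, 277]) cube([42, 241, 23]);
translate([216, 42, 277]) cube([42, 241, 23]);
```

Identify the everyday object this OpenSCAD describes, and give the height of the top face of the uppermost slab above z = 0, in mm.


A stool. The seat height is 440 mm.

A 258×325×23 slab at z = 417 on four corner posts — a stool. The seat top is 417 + 23 = 440 mm.


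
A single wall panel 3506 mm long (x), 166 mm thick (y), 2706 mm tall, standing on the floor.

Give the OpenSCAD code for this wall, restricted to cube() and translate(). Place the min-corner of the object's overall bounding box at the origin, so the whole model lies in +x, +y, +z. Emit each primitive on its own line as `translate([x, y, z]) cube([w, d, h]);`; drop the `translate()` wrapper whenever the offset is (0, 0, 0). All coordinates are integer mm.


cube([3506, 166, 2706]);


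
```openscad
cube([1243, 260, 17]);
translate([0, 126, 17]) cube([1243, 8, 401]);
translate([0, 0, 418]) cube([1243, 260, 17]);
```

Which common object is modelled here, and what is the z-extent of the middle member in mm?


An I-beam. The web height is 401 mm.

Two wide flanges with a thin centred web — an I-beam. Overall 435 mm minus two 17 mm flanges gives a web of 435 − 2·17 = 401 mm.


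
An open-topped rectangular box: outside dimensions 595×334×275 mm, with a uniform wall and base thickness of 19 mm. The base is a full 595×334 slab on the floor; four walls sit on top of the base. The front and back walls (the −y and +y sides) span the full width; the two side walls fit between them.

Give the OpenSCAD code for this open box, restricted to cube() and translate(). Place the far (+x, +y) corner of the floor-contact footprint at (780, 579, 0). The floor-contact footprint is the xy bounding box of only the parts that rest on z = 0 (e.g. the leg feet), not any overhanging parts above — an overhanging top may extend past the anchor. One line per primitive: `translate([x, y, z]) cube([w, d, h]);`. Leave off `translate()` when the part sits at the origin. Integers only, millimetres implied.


translate([185, 245, 0]) cube([595, 334, 19]);
translate([185, 245, 19]) cube([595, 19, 256]);
translate([185, 560, 19]) cube([595, 19, 256]);
translate([185, 264, 19]) cube([19, 296, 256]);
translate([761, 264, 19]) cube([19, 296, 256]);


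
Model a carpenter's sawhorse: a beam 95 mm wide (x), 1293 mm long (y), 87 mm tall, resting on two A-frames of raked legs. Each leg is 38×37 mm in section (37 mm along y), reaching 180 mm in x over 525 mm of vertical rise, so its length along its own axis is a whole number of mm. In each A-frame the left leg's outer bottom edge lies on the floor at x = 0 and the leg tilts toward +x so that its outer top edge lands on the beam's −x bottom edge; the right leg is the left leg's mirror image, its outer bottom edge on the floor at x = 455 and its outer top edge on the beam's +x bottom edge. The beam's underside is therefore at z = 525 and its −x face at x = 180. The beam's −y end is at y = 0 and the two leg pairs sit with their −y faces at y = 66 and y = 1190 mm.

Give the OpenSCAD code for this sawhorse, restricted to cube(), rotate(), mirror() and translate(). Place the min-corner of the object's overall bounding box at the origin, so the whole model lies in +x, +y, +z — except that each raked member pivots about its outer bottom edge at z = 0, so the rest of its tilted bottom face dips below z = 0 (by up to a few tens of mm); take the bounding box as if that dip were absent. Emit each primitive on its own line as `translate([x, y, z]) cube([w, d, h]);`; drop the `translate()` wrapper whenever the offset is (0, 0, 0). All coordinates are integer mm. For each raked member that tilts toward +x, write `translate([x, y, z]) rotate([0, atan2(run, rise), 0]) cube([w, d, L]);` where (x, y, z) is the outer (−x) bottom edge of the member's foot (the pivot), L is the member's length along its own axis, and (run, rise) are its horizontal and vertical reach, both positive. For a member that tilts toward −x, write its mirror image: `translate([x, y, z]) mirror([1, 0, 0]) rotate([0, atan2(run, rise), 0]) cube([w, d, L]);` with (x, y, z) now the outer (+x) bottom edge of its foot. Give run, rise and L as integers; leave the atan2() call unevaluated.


// leg length = √(180² + 525²) = 555
// right-leg outer foot x = 2·180 + 95 = 455
// beam min-corner = (180, 0, 525)
translate([180, 0, 525]) cube([95, 1293, 87]);
translate([0, 66, 0]) rotate([0, atan2(180, 525), 0]) cube([38, 37, 555]);
translate([455, 66, 0]) mirror([1, 0, 0]) rotate([0, atan2(180, 525), 0]) cube([38, 37, 555]);
translate([0, 1190, 0]) rotate([0, atan2(180, 525), 0]) cube([38, 37, 555]);
translate([455, 1190, 0]) mirror([1, 0, 0]) rotate([0, atan2(180, 525), 0]) cube([38, 37, 555]);


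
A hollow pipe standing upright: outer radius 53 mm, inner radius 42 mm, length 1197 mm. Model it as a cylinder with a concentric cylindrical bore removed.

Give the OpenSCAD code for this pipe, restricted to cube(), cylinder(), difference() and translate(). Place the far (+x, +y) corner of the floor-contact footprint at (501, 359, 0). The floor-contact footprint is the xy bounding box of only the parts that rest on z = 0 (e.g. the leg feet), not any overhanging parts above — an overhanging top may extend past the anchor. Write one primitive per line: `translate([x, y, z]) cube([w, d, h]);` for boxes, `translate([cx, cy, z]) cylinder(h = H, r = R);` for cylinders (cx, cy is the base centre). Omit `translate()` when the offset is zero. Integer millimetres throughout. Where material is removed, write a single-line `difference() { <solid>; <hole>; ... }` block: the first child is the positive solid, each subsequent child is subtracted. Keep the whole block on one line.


difference() { translate([448, 306, 0]) cylinder(h = 1197, r = 53); translate([448, 306, 0]) cylinder(h = 1197, r = 42); }


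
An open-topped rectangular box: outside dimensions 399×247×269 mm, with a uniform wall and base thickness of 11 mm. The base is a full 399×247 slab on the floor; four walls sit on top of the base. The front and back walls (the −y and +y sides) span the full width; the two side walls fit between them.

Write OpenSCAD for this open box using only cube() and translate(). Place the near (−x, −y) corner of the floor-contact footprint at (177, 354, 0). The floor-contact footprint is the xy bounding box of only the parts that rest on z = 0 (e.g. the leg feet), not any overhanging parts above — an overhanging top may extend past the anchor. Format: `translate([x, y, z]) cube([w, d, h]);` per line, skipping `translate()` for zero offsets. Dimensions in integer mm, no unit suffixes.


translate([177, 354, 0]) cube([399, 247, 11]);
translate([177, 354, 11]) cube([399, 11, 258]);
translate([177, 590, 11]) cube([399, 11, 258]);
translate([177, 365, 11]) cube([11, 225, 258]);
translate([565, 365, 11]) cube([11, 225, 258]);


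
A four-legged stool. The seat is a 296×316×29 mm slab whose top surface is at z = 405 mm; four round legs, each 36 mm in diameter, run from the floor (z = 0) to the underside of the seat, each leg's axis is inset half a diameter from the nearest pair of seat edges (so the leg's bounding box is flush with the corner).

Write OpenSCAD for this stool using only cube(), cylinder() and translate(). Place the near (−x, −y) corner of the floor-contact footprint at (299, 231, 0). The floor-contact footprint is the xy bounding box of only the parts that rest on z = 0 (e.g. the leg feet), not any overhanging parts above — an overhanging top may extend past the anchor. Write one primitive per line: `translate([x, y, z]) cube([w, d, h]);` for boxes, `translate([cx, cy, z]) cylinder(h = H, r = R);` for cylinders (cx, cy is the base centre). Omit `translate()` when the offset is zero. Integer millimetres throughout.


translate([299, 231, 376]) cube([296, 316, 29]);
translate([317, 249, 0]) cylinder(h = 376, r = 18);
translate([577, 249, 0]) cylinder(h = 376, r = 18);
translate([317, 529, 0]) cylinder(h = 376, r = 18);
translate([577, 529, 0]) cylinder(h = 376, r = 18);


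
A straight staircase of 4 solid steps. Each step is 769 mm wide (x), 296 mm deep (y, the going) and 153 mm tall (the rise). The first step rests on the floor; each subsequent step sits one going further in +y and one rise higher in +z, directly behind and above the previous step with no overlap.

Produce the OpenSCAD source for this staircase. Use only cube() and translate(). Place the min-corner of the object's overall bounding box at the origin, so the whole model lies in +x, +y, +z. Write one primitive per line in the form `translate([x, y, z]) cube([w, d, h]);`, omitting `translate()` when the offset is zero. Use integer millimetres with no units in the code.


cube([769, 296, 153]);
translate([0, 296, 153]) cube([769, 296, 153]);
translate([0, 592, 306]) cube([769, 296, 153]);
translate([0, 888, 459]) cube([769, 296, 153]);


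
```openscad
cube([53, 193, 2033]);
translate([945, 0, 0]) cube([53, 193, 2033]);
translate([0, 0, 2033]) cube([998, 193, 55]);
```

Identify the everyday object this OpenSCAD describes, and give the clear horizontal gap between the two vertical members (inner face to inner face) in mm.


A door frame. The clear opening width is 892 mm.

Two 2033 mm tall posts with a header on top — a door frame. The left jamb is 53 mm wide at x = 0; the right jamb starts at x = 945. The clear opening is 945 − 53 = 892 mm.


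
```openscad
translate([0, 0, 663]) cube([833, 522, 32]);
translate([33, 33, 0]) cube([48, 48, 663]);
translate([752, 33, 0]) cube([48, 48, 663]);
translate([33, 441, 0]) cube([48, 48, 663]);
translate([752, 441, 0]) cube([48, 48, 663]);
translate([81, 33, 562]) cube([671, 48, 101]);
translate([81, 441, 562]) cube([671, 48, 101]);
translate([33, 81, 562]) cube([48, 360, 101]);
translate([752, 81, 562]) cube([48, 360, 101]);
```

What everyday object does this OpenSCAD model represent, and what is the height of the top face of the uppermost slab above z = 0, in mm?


A table. The table height is 695 mm.

A 833×522×32 slab sits at z = 663 on four 48 mm square posts — a table. The top surface is at 663 + 32 = 695 mm.


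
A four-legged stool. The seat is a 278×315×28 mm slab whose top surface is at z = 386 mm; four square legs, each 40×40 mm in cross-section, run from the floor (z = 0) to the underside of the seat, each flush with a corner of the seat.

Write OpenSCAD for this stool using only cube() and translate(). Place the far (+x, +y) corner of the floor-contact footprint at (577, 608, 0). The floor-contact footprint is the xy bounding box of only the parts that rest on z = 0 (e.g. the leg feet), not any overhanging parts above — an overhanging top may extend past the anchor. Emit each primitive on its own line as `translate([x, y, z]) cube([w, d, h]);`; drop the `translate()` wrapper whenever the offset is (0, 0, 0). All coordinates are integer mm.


translate([299, 293, 358]) cube([278, 315, 28]);
translate([299, 293, 0]) cube([40, 40, 358]);
translate([537, 293, 0]) cube([40, 40, 358]);
translate([299, 568, 0]) cube([40, 40, 358]);
translate([537, 568, 0]) cube([40, 40, 358]);


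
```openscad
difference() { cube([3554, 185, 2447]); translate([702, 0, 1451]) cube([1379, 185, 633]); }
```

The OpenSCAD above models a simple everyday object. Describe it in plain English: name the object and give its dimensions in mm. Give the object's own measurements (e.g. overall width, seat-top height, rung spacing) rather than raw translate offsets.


A wall 3554 mm long (x), 185 mm thick (y), 2447 mm tall, with a rectangular window opening cut through it. The opening is 1379 mm wide and 633 mm tall; its sill is at z = 1451 mm and its near (−x) edge is 702 mm from the wall's −x end. The opening passes through the full wall thickness.


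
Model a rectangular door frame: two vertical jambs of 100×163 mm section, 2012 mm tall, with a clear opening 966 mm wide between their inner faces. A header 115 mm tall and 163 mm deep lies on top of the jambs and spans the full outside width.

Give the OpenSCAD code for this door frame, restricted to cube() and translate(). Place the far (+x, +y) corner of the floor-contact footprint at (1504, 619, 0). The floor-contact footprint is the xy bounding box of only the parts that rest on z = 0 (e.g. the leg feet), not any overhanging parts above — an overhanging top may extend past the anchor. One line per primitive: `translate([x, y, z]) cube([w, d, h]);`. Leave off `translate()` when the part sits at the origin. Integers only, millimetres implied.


translate([338, 456, 0]) cube([100, 163, 2012]);
translate([1404, 456, 0]) cube([100, 163, 2012]);
translate([338, 456, 2012]) cube([1166, 163, 115]);


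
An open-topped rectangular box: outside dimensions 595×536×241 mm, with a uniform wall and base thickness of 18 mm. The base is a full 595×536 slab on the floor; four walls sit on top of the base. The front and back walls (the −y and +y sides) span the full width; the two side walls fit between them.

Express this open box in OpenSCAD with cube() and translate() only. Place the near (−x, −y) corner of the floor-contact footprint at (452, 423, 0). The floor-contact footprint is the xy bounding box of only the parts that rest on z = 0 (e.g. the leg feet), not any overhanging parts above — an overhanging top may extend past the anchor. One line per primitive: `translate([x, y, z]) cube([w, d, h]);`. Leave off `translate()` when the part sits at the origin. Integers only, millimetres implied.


translate([452, 423, 0]) cube([595, 536, 18]);
translate([452, 423, 18]) cube([595, 18, 223]);
translate([452, 941, 18]) cube([595, 18, 223]);
translate([452, 441, 18]) cube([18, 500, 223]);
translate([1029, 441, 18]) cube([18, 500, 223]);


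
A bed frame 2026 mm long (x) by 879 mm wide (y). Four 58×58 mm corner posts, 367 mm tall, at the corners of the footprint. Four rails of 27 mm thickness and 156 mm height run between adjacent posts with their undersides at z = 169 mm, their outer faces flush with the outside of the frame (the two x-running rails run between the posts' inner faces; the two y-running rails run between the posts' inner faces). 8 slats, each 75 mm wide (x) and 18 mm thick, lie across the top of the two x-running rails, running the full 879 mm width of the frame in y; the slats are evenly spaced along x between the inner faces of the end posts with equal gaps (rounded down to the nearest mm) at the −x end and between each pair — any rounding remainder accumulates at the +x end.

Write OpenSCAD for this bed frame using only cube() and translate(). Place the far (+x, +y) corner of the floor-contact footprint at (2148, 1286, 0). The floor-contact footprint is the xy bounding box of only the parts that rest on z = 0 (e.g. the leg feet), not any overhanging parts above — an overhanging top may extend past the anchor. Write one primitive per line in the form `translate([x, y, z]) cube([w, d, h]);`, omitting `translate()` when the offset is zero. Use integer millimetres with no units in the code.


// slat z = rail_z + rail_h = 169 + 156 = 325
// slat gap = ⌊(1910 − 8·75) / 9⌋ = 145
translate([122, 407, 0]) cube([58, 58, 367]);
translate([122, 1228, 0]) cube([58, 58, 367]);
translate([2090, 407, 0]) cube([58, 58, 367]);
translate([2090, 1228, 0]) cube([58, 58, 367]);
translate([180, 407, 169]) cube([1910, 27, 156]);
translate([180, 1259, 169]) cube([1910, 27, 156]);
translate([122, 465, 169]) cube([27, 763, 156]);
translate([2121, 465, 169]) cube([27, 763, 156]);
translate([325, 407, 325]) cube([75, 879, 18]);
translate([545, 407, 325]) cube([75, 879, 18]);
translate([765, 407, 325]) cube([75, 879, 18]);
translate([985, 407, 325]) cube([75, 879, 18]);
translate([1205, 407, 325]) cube([75, 879, 18]);
translate([1425, 407, 325]) cube([75, 879, 18]);
translate([1645, 407, 325]) cube([75, 879, 18]);
translate([1865, 407, 325]) cube([75, 879, 18]);


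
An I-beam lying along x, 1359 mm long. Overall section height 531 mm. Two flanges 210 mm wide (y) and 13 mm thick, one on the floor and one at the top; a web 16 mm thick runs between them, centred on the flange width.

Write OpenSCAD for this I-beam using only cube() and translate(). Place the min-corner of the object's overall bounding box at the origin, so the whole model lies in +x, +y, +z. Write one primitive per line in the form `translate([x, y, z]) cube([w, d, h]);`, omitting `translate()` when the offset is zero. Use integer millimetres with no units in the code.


cube([1359, 210, 13]);
translate([0, 97, 13]) cube([1359, 16, 505]);
translate([0, 0, 518]) cube([1359, 210, 13]);


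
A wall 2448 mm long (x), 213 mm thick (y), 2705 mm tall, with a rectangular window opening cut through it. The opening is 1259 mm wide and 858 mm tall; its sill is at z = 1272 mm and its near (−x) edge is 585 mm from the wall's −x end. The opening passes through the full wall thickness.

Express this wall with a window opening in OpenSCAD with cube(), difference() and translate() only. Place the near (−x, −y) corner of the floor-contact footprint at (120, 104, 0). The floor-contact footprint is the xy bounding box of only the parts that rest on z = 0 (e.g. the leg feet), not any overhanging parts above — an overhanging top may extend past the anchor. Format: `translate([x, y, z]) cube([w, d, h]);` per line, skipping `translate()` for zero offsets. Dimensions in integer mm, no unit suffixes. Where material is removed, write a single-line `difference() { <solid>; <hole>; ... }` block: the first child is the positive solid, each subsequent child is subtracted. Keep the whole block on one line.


difference() { translate([120, 104, 0]) cube([2448, 213, 2705]); translate([705, 104, 1272]) cube([1259, 213, 858]); }
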